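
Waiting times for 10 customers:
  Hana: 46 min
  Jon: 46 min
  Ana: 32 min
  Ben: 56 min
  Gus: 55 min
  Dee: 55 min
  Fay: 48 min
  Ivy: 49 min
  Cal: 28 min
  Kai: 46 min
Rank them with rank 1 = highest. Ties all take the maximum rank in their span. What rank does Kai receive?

8

Sorted (descending): 56, 55, 55, 49, 48, 46, 46, 46, 32, 28
The 2 values of 55 occupy positions 2–3 → each gets rank 3.
The 3 values of 46 occupy positions 6–8 → each gets rank 8.
Kai has value 46 min → rank 8.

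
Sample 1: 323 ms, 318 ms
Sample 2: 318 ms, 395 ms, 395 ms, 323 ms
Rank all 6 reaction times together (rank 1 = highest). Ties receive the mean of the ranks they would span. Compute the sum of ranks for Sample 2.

Sorted (descending): 395, 395, 323, 323, 318, 318
The 2 values of 395 occupy positions 1–2 → average rank (1+2)/2 = 1.5.
The 2 values of 323 occupy positions 3–4 → average rank (3+4)/2 = 3.5.
The 2 values of 318 occupy positions 5–6 → average rank (5+6)/2 = 5.5.
Sample 2 values → pooled ranks: 318→5.5, 395→1.5, 395→1.5, 323→3.5
Rank sum = 5.5 + 1.5 + 1.5 + 3.5 = 12

12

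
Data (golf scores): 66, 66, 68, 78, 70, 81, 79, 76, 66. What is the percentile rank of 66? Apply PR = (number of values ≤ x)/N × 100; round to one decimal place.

33.3

N = 9.
Strictly below 66: 0. Equal to 66: 3.
PR = 3/9 × 100 = 33.3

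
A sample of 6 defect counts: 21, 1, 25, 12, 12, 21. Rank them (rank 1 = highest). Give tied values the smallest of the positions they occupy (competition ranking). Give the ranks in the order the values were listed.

Sorted (descending): 25, 21, 21, 12, 12, 1
The 2 values of 21 occupy positions 2–3 → each gets rank 2.
The 2 values of 12 occupy positions 4–5 → each gets rank 4.

2, 6, 1, 4, 4, 2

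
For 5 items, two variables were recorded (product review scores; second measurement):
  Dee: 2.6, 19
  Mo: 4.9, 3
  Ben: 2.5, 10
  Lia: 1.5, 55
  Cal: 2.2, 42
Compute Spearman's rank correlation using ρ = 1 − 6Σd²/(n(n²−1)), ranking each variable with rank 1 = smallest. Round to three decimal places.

Ranks of variable 1: 4, 5, 3, 1, 2
Ranks of variable 2: 3, 1, 2, 5, 4
d = r₁ − r₂: 1, 4, 1, -4, -2
d²: 1, 16, 1, 16, 4; Σd² = 38
ρ = 1 − 6·38/(5·24) = 1 − 228/120 = -0.900

-0.900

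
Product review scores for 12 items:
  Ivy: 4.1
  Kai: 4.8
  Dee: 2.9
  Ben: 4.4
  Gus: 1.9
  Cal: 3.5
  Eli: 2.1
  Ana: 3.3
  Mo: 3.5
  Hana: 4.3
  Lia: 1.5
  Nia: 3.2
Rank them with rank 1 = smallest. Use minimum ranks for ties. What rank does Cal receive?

Sorted (ascending): 1.5, 1.9, 2.1, 2.9, 3.2, 3.3, 3.5, 3.5, 4.1, 4.3, 4.4, 4.8
The 2 values of 3.5 occupy positions 7–8 → each gets rank 7.
Cal has value 3.5 → rank 7.

7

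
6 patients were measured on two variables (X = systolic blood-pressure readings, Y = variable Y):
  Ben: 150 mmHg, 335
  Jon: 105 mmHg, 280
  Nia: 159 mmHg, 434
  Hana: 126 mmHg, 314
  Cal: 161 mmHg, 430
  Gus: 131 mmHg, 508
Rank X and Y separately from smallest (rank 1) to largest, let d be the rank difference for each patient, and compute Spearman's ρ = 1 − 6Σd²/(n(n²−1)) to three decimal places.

0.600

Ranks of variable 1: 4, 1, 5, 2, 6, 3
Ranks of variable 2: 3, 1, 5, 2, 4, 6
d = r₁ − r₂: 1, 0, 0, 0, 2, -3
d²: 1, 0, 0, 0, 4, 9; Σd² = 14
ρ = 1 − 6·14/(6·35) = 1 − 84/210 = 0.600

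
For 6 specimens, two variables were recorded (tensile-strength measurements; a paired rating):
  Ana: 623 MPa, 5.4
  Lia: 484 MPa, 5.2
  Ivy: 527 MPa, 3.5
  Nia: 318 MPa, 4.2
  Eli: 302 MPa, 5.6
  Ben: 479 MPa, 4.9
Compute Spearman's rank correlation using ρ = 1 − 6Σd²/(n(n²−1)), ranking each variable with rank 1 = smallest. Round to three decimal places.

Ranks of variable 1: 6, 4, 5, 2, 1, 3
Ranks of variable 2: 5, 4, 1, 2, 6, 3
d = r₁ − r₂: 1, 0, 4, 0, -5, 0
d²: 1, 0, 16, 0, 25, 0; Σd² = 42
ρ = 1 − 6·42/(6·35) = 1 − 252/210 = -0.200

-0.200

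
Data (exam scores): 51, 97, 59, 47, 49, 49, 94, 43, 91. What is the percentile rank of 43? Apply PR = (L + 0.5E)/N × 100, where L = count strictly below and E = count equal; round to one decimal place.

5.6

N = 9.
Strictly below 43: 0. Equal to 43: 1.
PR = (0 + 0.5·1)/9 × 100 = 5.6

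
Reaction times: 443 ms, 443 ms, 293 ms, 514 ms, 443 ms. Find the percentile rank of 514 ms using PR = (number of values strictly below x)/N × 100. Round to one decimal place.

N = 5.
Strictly below 514: 4. Equal to 514: 1.
PR = 4/5 × 100 = 80.0

80.0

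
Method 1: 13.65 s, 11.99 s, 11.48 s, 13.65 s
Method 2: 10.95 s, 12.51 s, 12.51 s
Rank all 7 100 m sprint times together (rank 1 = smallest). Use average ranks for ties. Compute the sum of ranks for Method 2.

Sorted (ascending): 10.95, 11.48, 11.99, 12.51, 12.51, 13.65, 13.65
The 2 values of 12.51 occupy positions 4–5 → average rank (4+5)/2 = 4.5.
The 2 values of 13.65 occupy positions 6–7 → average rank (6+7)/2 = 6.5.
Method 2 values → pooled ranks: 10.95→1, 12.51→4.5, 12.51→4.5
Rank sum = 1 + 4.5 + 4.5 = 10

10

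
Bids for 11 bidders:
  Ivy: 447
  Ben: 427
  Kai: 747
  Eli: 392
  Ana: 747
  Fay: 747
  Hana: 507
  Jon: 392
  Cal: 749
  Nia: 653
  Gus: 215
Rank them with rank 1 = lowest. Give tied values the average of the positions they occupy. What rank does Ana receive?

9

Sorted (ascending): 215, 392, 392, 427, 447, 507, 653, 747, 747, 747, 749
The 2 values of 392 occupy positions 2–3 → average rank (2+3)/2 = 2.5.
The 3 values of 747 occupy positions 8–10 → average rank 9.
Ana has value 747 → rank 9.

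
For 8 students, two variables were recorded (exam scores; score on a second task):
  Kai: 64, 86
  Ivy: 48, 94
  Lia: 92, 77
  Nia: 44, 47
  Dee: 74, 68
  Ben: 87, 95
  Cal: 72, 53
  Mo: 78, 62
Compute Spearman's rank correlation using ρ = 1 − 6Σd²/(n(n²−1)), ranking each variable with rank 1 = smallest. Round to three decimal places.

Ranks of variable 1: 3, 2, 8, 1, 5, 7, 4, 6
Ranks of variable 2: 6, 7, 5, 1, 4, 8, 2, 3
d = r₁ − r₂: -3, -5, 3, 0, 1, -1, 2, 3
d²: 9, 25, 9, 0, 1, 1, 4, 9; Σd² = 58
ρ = 1 − 6·58/(8·63) = 1 − 348/504 = 0.310

0.310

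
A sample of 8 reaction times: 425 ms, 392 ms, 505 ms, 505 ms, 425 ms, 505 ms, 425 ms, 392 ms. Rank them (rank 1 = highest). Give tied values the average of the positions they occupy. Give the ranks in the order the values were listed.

Sorted (descending): 505, 505, 505, 425, 425, 425, 392, 392
The 3 values of 505 occupy positions 1–3 → average rank 2.
The 3 values of 425 occupy positions 4–6 → average rank 5.
The 2 values of 392 occupy positions 7–8 → average rank (7+8)/2 = 7.5.

5, 7.5, 2, 2, 5, 2, 5, 7.5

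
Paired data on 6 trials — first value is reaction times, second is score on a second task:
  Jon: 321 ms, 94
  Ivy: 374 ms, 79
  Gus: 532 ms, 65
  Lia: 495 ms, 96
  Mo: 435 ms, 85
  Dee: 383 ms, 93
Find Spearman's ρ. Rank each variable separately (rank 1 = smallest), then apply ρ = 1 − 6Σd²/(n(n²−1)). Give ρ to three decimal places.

-0.257

Ranks of variable 1: 1, 2, 6, 5, 4, 3
Ranks of variable 2: 5, 2, 1, 6, 3, 4
d = r₁ − r₂: -4, 0, 5, -1, 1, -1
d²: 16, 0, 25, 1, 1, 1; Σd² = 44
ρ = 1 − 6·44/(6·35) = 1 − 264/210 = -0.257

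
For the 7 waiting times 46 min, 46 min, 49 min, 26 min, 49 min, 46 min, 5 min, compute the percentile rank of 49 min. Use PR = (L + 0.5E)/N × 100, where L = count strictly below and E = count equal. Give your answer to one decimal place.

N = 7.
Strictly below 49: 5. Equal to 49: 2.
PR = (5 + 0.5·2)/7 × 100 = 85.7

85.7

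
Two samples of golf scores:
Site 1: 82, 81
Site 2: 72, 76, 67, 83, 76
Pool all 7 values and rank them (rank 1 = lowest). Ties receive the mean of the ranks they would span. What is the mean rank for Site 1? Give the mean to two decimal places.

Sorted (ascending): 67, 72, 76, 76, 81, 82, 83
The 2 values of 76 occupy positions 3–4 → average rank (3+4)/2 = 3.5.
Site 1 values → pooled ranks: 82→6, 81→5
Mean rank = (6 + 5) / 2 = 5.50

5.50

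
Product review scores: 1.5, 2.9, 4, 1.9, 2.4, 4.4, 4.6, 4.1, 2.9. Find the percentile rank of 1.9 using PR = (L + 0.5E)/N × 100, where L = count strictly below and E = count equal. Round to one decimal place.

N = 9.
Strictly below 1.9: 1. Equal to 1.9: 1.
PR = (1 + 0.5·1)/9 × 100 = 16.7

16.7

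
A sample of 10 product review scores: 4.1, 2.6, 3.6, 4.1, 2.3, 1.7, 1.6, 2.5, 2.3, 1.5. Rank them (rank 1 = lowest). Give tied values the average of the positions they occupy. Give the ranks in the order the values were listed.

9.5, 7, 8, 9.5, 4.5, 3, 2, 6, 4.5, 1

Sorted (ascending): 1.5, 1.6, 1.7, 2.3, 2.3, 2.5, 2.6, 3.6, 4.1, 4.1
The 2 values of 2.3 occupy positions 4–5 → average rank (4+5)/2 = 4.5.
The 2 values of 4.1 occupy positions 9–10 → average rank (9+10)/2 = 9.5.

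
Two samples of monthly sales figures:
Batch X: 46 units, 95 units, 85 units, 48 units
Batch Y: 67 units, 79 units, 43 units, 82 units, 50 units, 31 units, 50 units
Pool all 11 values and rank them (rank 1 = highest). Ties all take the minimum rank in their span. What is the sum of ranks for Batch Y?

45

Sorted (descending): 95, 85, 82, 79, 67, 50, 50, 48, 46, 43, 31
The 2 values of 50 occupy positions 6–7 → each gets rank 6.
Batch Y values → pooled ranks: 67→5, 79→4, 43→10, 82→3, 50→6, 31→11, 50→6
Rank sum = 5 + 4 + 10 + 3 + 6 + 11 + 6 = 45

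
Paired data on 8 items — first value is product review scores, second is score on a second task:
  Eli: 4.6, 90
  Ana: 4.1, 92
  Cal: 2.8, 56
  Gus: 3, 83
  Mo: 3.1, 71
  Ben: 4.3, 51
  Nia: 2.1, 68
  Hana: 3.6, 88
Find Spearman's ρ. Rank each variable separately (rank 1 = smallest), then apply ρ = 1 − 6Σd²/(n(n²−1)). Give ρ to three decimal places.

0.405

Ranks of variable 1: 8, 6, 2, 3, 4, 7, 1, 5
Ranks of variable 2: 7, 8, 2, 5, 4, 1, 3, 6
d = r₁ − r₂: 1, -2, 0, -2, 0, 6, -2, -1
d²: 1, 4, 0, 4, 0, 36, 4, 1; Σd² = 50
ρ = 1 − 6·50/(8·63) = 1 − 300/504 = 0.405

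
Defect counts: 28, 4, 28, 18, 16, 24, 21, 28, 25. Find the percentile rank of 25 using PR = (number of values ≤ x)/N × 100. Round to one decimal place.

N = 9.
Strictly below 25: 5. Equal to 25: 1.
PR = 6/9 × 100 = 66.7

66.7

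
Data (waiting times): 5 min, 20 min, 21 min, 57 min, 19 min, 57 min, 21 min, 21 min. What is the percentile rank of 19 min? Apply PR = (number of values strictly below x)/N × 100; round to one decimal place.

12.5

N = 8.
Strictly below 19: 1. Equal to 19: 1.
PR = 1/8 × 100 = 12.5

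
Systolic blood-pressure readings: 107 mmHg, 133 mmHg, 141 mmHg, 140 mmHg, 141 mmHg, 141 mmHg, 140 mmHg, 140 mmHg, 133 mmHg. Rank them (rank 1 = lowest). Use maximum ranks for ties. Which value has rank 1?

Sorted (ascending): 107, 133, 133, 140, 140, 140, 141, 141, 141
The 2 values of 133 occupy positions 2–3 → each gets rank 3.
The 3 values of 140 occupy positions 4–6 → each gets rank 6.
The 3 values of 141 occupy positions 7–9 → each gets rank 9.
Rank 1 → value 107.

107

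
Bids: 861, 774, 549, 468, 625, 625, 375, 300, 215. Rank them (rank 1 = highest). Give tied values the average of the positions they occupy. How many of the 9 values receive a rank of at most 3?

Sorted (descending): 861, 774, 625, 625, 549, 468, 375, 300, 215
The 2 values of 625 occupy positions 3–4 → average rank (3+4)/2 = 3.5.
Ranks ≤ 3: {1, 2} → 2 values.

2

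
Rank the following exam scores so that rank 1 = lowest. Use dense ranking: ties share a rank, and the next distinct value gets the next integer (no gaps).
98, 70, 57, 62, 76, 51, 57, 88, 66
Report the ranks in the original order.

8, 5, 2, 3, 6, 1, 2, 7, 4

Sorted (ascending): 51, 57, 57, 62, 66, 70, 76, 88, 98
The 2 values of 57 share dense rank 2.
Remaining distinct values take the next consecutive integers.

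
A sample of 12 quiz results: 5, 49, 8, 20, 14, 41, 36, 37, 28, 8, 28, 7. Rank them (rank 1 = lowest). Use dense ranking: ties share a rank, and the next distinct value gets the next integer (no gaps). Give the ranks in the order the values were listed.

1, 10, 3, 5, 4, 9, 7, 8, 6, 3, 6, 2

Sorted (ascending): 5, 7, 8, 8, 14, 20, 28, 28, 36, 37, 41, 49
The 2 values of 8 share dense rank 3.
The 2 values of 28 share dense rank 6.
Remaining distinct values take the next consecutive integers.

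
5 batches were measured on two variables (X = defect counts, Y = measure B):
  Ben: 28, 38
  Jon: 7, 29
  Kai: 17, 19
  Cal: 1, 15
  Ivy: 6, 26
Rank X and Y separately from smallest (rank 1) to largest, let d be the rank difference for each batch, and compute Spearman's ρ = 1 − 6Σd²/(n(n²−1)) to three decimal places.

0.700

Ranks of variable 1: 5, 3, 4, 1, 2
Ranks of variable 2: 5, 4, 2, 1, 3
d = r₁ − r₂: 0, -1, 2, 0, -1
d²: 0, 1, 4, 0, 1; Σd² = 6
ρ = 1 − 6·6/(5·24) = 1 − 36/120 = 0.700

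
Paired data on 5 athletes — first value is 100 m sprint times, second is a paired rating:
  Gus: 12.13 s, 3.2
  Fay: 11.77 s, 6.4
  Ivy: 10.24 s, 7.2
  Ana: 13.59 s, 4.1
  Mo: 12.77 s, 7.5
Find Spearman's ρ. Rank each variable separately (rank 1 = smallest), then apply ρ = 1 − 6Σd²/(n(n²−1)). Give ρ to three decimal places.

Ranks of variable 1: 3, 2, 1, 5, 4
Ranks of variable 2: 1, 3, 4, 2, 5
d = r₁ − r₂: 2, -1, -3, 3, -1
d²: 4, 1, 9, 9, 1; Σd² = 24
ρ = 1 − 6·24/(5·24) = 1 − 144/120 = -0.200

-0.200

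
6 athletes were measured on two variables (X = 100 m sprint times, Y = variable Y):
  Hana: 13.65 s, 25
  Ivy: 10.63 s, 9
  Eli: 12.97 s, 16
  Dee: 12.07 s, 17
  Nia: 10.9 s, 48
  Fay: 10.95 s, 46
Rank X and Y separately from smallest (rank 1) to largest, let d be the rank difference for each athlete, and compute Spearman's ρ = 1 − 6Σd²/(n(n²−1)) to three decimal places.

0.029

Ranks of variable 1: 6, 1, 5, 4, 2, 3
Ranks of variable 2: 4, 1, 2, 3, 6, 5
d = r₁ − r₂: 2, 0, 3, 1, -4, -2
d²: 4, 0, 9, 1, 16, 4; Σd² = 34
ρ = 1 − 6·34/(6·35) = 1 − 204/210 = 0.029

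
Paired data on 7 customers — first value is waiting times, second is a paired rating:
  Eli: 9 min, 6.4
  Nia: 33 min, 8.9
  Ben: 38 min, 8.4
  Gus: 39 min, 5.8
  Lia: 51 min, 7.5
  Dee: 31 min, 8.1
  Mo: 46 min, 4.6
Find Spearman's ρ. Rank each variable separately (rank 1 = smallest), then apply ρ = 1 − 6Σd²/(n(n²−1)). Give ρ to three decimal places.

Ranks of variable 1: 1, 3, 4, 5, 7, 2, 6
Ranks of variable 2: 3, 7, 6, 2, 4, 5, 1
d = r₁ − r₂: -2, -4, -2, 3, 3, -3, 5
d²: 4, 16, 4, 9, 9, 9, 25; Σd² = 76
ρ = 1 − 6·76/(7·48) = 1 − 456/336 = -0.357

-0.357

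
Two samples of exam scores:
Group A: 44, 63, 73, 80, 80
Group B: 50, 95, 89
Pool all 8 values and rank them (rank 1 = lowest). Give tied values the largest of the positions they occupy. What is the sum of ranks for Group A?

20

Sorted (ascending): 44, 50, 63, 73, 80, 80, 89, 95
The 2 values of 80 occupy positions 5–6 → each gets rank 6.
Group A values → pooled ranks: 44→1, 63→3, 73→4, 80→6, 80→6
Rank sum = 1 + 3 + 4 + 6 + 6 = 20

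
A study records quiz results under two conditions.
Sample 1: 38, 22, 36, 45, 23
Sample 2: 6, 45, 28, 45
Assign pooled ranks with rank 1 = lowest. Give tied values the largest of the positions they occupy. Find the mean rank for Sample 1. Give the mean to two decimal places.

Sorted (ascending): 6, 22, 23, 28, 36, 38, 45, 45, 45
The 3 values of 45 occupy positions 7–9 → each gets rank 9.
Sample 1 values → pooled ranks: 38→6, 22→2, 36→5, 45→9, 23→3
Mean rank = (6 + 2 + 5 + 9 + 3) / 5 = 5.00

5.00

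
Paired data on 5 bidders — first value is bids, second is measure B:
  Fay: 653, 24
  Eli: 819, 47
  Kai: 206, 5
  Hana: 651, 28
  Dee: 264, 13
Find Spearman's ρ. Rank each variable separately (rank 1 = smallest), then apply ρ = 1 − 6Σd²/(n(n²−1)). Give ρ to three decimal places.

Ranks of variable 1: 4, 5, 1, 3, 2
Ranks of variable 2: 3, 5, 1, 4, 2
d = r₁ − r₂: 1, 0, 0, -1, 0
d²: 1, 0, 0, 1, 0; Σd² = 2
ρ = 1 − 6·2/(5·24) = 1 − 12/120 = 0.900

0.900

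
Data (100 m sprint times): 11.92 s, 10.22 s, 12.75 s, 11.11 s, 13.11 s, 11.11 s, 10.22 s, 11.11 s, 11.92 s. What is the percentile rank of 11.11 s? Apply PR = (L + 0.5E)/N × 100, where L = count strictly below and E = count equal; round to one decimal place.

38.9

N = 9.
Strictly below 11.11: 2. Equal to 11.11: 3.
PR = (2 + 0.5·3)/9 × 100 = 38.9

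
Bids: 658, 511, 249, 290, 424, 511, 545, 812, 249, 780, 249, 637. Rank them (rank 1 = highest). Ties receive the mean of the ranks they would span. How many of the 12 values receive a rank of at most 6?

5

Sorted (descending): 812, 780, 658, 637, 545, 511, 511, 424, 290, 249, 249, 249
The 2 values of 511 occupy positions 6–7 → average rank (6+7)/2 = 6.5.
The 3 values of 249 occupy positions 10–12 → average rank 11.
Ranks ≤ 6: {1, 2, 3, 4, 5} → 5 values.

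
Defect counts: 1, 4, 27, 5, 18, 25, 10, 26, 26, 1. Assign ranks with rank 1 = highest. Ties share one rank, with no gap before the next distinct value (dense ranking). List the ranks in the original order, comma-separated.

8, 7, 1, 6, 4, 3, 5, 2, 2, 8

Sorted (descending): 27, 26, 26, 25, 18, 10, 5, 4, 1, 1
The 2 values of 26 share dense rank 2.
The 2 values of 1 share dense rank 8.
Remaining distinct values take the next consecutive integers.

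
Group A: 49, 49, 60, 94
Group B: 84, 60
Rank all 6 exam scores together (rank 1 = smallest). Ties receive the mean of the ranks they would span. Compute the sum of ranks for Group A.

Sorted (ascending): 49, 49, 60, 60, 84, 94
The 2 values of 49 occupy positions 1–2 → average rank (1+2)/2 = 1.5.
The 2 values of 60 occupy positions 3–4 → average rank (3+4)/2 = 3.5.
Group A values → pooled ranks: 49→1.5, 49→1.5, 60→3.5, 94→6
Rank sum = 1.5 + 1.5 + 3.5 + 6 = 12.5

12.5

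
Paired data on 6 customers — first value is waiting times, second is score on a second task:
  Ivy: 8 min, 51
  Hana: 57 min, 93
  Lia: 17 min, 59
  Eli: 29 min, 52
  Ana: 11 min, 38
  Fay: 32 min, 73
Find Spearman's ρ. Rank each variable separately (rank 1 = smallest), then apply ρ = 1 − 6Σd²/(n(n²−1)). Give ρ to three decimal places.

0.886

Ranks of variable 1: 1, 6, 3, 4, 2, 5
Ranks of variable 2: 2, 6, 4, 3, 1, 5
d = r₁ − r₂: -1, 0, -1, 1, 1, 0
d²: 1, 0, 1, 1, 1, 0; Σd² = 4
ρ = 1 − 6·4/(6·35) = 1 − 24/210 = 0.886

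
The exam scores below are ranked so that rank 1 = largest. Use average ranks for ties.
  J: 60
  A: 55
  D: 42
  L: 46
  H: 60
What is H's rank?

Sorted (descending): 60, 60, 55, 46, 42
The 2 values of 60 occupy positions 1–2 → average rank (1+2)/2 = 1.5.
H has value 60 → rank 1.5.

1.5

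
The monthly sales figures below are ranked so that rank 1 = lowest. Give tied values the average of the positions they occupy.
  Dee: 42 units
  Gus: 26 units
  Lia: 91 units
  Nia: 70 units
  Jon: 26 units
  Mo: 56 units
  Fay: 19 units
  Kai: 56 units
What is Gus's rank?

Sorted (ascending): 19, 26, 26, 42, 56, 56, 70, 91
The 2 values of 26 occupy positions 2–3 → average rank (2+3)/2 = 2.5.
The 2 values of 56 occupy positions 5–6 → average rank (5+6)/2 = 5.5.
Gus has value 26 units → rank 2.5.

2.5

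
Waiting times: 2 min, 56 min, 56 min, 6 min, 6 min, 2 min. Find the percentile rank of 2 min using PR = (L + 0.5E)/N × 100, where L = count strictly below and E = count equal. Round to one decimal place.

N = 6.
Strictly below 2: 0. Equal to 2: 2.
PR = (0 + 0.5·2)/6 × 100 = 16.7

16.7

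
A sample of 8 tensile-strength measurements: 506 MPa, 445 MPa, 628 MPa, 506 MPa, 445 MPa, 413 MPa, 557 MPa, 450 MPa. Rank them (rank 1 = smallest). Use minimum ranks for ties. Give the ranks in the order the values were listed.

Sorted (ascending): 413, 445, 445, 450, 506, 506, 557, 628
The 2 values of 445 occupy positions 2–3 → each gets rank 2.
The 2 values of 506 occupy positions 5–6 → each gets rank 5.

5, 2, 8, 5, 2, 1, 7, 4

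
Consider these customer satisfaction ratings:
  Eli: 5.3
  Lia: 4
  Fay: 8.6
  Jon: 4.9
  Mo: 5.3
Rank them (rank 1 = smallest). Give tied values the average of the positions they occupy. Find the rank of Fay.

Sorted (ascending): 4, 4.9, 5.3, 5.3, 8.6
The 2 values of 5.3 occupy positions 3–4 → average rank (3+4)/2 = 3.5.
Fay has value 8.6 → rank 5.

5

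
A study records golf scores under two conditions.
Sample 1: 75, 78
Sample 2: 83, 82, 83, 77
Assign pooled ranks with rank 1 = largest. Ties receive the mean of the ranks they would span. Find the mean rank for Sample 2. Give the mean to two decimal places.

2.75

Sorted (descending): 83, 83, 82, 78, 77, 75
The 2 values of 83 occupy positions 1–2 → average rank (1+2)/2 = 1.5.
Sample 2 values → pooled ranks: 83→1.5, 82→3, 83→1.5, 77→5
Mean rank = (1.5 + 3 + 1.5 + 5) / 4 = 2.75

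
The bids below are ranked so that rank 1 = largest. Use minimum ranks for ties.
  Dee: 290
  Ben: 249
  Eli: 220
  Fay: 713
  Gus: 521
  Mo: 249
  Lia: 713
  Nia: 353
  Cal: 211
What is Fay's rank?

1

Sorted (descending): 713, 713, 521, 353, 290, 249, 249, 220, 211
The 2 values of 713 occupy positions 1–2 → each gets rank 1.
The 2 values of 249 occupy positions 6–7 → each gets rank 6.
Fay has value 713 → rank 1.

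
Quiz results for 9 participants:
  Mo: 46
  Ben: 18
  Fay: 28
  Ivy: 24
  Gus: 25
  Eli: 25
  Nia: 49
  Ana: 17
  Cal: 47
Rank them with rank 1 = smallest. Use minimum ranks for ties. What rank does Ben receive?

2

Sorted (ascending): 17, 18, 24, 25, 25, 28, 46, 47, 49
The 2 values of 25 occupy positions 4–5 → each gets rank 4.
Ben has value 18 → rank 2.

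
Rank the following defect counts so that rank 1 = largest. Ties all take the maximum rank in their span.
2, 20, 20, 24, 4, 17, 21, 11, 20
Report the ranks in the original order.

Sorted (descending): 24, 21, 20, 20, 20, 17, 11, 4, 2
The 3 values of 20 occupy positions 3–5 → each gets rank 5.

9, 5, 5, 1, 8, 6, 2, 7, 5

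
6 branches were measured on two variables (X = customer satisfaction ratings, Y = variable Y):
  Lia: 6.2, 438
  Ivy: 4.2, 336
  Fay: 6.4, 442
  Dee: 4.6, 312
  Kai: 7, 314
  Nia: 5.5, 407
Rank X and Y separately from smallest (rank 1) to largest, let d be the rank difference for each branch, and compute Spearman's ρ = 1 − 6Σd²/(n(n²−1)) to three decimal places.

Ranks of variable 1: 4, 1, 5, 2, 6, 3
Ranks of variable 2: 5, 3, 6, 1, 2, 4
d = r₁ − r₂: -1, -2, -1, 1, 4, -1
d²: 1, 4, 1, 1, 16, 1; Σd² = 24
ρ = 1 − 6·24/(6·35) = 1 − 144/210 = 0.314

0.314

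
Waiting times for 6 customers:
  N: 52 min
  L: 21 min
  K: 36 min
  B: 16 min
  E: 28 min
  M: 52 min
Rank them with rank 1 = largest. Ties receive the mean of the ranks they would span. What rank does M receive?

1.5

Sorted (descending): 52, 52, 36, 28, 21, 16
The 2 values of 52 occupy positions 1–2 → average rank (1+2)/2 = 1.5.
M has value 52 min → rank 1.5.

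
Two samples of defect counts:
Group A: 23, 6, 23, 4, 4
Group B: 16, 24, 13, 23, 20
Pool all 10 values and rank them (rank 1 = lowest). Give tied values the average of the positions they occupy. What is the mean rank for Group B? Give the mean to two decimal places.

Sorted (ascending): 4, 4, 6, 13, 16, 20, 23, 23, 23, 24
The 2 values of 4 occupy positions 1–2 → average rank (1+2)/2 = 1.5.
The 3 values of 23 occupy positions 7–9 → average rank 8.
Group B values → pooled ranks: 16→5, 24→10, 13→4, 23→8, 20→6
Mean rank = (5 + 10 + 4 + 8 + 6) / 5 = 6.60

6.60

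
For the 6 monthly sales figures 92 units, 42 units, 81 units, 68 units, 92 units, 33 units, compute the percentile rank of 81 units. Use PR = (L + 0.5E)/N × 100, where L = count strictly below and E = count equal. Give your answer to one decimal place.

N = 6.
Strictly below 81: 3. Equal to 81: 1.
PR = (3 + 0.5·1)/6 × 100 = 58.3

58.3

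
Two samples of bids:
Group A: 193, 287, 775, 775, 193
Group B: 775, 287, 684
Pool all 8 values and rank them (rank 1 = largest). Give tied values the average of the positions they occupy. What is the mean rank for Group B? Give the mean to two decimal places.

3.83

Sorted (descending): 775, 775, 775, 684, 287, 287, 193, 193
The 3 values of 775 occupy positions 1–3 → average rank 2.
The 2 values of 287 occupy positions 5–6 → average rank (5+6)/2 = 5.5.
The 2 values of 193 occupy positions 7–8 → average rank (7+8)/2 = 7.5.
Group B values → pooled ranks: 775→2, 287→5.5, 684→4
Mean rank = (2 + 5.5 + 4) / 3 = 3.83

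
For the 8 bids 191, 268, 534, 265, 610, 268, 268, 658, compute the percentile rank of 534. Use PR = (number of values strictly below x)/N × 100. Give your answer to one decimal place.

N = 8.
Strictly below 534: 5. Equal to 534: 1.
PR = 5/8 × 100 = 62.5

62.5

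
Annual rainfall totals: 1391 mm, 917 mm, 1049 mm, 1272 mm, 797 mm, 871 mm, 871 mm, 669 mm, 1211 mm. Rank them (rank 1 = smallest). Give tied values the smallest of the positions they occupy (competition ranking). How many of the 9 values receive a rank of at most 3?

Sorted (ascending): 669, 797, 871, 871, 917, 1049, 1211, 1272, 1391
The 2 values of 871 occupy positions 3–4 → each gets rank 3.
Ranks ≤ 3: {1, 2, 3, 3} → 4 values.

4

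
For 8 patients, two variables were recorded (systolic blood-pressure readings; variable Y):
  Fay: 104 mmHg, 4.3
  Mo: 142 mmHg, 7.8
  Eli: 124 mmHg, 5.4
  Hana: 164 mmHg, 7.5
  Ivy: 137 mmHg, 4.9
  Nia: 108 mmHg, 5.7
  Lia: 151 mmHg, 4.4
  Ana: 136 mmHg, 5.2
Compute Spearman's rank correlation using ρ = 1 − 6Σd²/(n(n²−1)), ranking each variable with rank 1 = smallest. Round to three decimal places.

0.357

Ranks of variable 1: 1, 6, 3, 8, 5, 2, 7, 4
Ranks of variable 2: 1, 8, 5, 7, 3, 6, 2, 4
d = r₁ − r₂: 0, -2, -2, 1, 2, -4, 5, 0
d²: 0, 4, 4, 1, 4, 16, 25, 0; Σd² = 54
ρ = 1 − 6·54/(8·63) = 1 − 324/504 = 0.357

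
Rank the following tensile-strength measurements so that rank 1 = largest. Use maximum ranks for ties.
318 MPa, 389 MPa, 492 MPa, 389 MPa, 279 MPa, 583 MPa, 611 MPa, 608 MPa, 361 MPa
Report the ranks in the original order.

8, 6, 4, 6, 9, 3, 1, 2, 7

Sorted (descending): 611, 608, 583, 492, 389, 389, 361, 318, 279
The 2 values of 389 occupy positions 5–6 → each gets rank 6.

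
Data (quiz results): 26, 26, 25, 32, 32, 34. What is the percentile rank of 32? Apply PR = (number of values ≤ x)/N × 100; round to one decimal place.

N = 6.
Strictly below 32: 3. Equal to 32: 2.
PR = 5/6 × 100 = 83.3

83.3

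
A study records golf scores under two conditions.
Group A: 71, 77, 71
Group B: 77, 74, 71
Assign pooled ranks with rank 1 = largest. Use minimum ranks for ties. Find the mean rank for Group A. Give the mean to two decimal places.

3.00

Sorted (descending): 77, 77, 74, 71, 71, 71
The 2 values of 77 occupy positions 1–2 → each gets rank 1.
The 3 values of 71 occupy positions 4–6 → each gets rank 4.
Group A values → pooled ranks: 71→4, 77→1, 71→4
Mean rank = (4 + 1 + 4) / 3 = 3.00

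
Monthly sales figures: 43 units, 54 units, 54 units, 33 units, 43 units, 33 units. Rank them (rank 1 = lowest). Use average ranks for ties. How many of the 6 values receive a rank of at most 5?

Sorted (ascending): 33, 33, 43, 43, 54, 54
The 2 values of 33 occupy positions 1–2 → average rank (1+2)/2 = 1.5.
The 2 values of 43 occupy positions 3–4 → average rank (3+4)/2 = 3.5.
The 2 values of 54 occupy positions 5–6 → average rank (5+6)/2 = 5.5.
Ranks ≤ 5: {1.5, 1.5, 3.5, 3.5} → 4 values.

4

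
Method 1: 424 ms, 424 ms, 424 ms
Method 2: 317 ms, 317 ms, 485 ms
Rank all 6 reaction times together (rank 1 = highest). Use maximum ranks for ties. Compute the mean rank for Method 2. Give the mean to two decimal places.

Sorted (descending): 485, 424, 424, 424, 317, 317
The 3 values of 424 occupy positions 2–4 → each gets rank 4.
The 2 values of 317 occupy positions 5–6 → each gets rank 6.
Method 2 values → pooled ranks: 317→6, 317→6, 485→1
Mean rank = (6 + 6 + 1) / 3 = 4.33

4.33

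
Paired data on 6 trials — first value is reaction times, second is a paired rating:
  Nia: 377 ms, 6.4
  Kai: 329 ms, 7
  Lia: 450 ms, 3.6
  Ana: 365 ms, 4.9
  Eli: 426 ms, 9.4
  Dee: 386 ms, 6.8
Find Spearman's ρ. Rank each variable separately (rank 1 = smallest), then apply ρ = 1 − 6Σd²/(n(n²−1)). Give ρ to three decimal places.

Ranks of variable 1: 3, 1, 6, 2, 5, 4
Ranks of variable 2: 3, 5, 1, 2, 6, 4
d = r₁ − r₂: 0, -4, 5, 0, -1, 0
d²: 0, 16, 25, 0, 1, 0; Σd² = 42
ρ = 1 − 6·42/(6·35) = 1 − 252/210 = -0.200

-0.200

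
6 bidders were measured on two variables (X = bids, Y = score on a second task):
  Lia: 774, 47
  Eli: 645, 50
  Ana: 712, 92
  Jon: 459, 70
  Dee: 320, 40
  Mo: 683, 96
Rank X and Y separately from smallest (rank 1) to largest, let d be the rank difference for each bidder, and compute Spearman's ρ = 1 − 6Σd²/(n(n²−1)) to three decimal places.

0.314

Ranks of variable 1: 6, 3, 5, 2, 1, 4
Ranks of variable 2: 2, 3, 5, 4, 1, 6
d = r₁ − r₂: 4, 0, 0, -2, 0, -2
d²: 16, 0, 0, 4, 0, 4; Σd² = 24
ρ = 1 − 6·24/(6·35) = 1 − 144/210 = 0.314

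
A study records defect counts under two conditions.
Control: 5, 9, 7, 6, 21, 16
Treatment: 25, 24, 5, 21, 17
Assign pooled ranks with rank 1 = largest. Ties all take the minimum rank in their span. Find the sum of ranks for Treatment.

21

Sorted (descending): 25, 24, 21, 21, 17, 16, 9, 7, 6, 5, 5
The 2 values of 21 occupy positions 3–4 → each gets rank 3.
The 2 values of 5 occupy positions 10–11 → each gets rank 10.
Treatment values → pooled ranks: 25→1, 24→2, 5→10, 21→3, 17→5
Rank sum = 1 + 2 + 10 + 3 + 5 = 21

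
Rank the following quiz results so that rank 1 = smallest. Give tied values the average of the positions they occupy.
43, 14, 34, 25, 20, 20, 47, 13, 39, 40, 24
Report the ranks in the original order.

10, 2, 7, 6, 3.5, 3.5, 11, 1, 8, 9, 5

Sorted (ascending): 13, 14, 20, 20, 24, 25, 34, 39, 40, 43, 47
The 2 values of 20 occupy positions 3–4 → average rank (3+4)/2 = 3.5.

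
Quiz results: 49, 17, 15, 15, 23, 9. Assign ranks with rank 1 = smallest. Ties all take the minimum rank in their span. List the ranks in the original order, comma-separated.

6, 4, 2, 2, 5, 1

Sorted (ascending): 9, 15, 15, 17, 23, 49
The 2 values of 15 occupy positions 2–3 → each gets rank 2.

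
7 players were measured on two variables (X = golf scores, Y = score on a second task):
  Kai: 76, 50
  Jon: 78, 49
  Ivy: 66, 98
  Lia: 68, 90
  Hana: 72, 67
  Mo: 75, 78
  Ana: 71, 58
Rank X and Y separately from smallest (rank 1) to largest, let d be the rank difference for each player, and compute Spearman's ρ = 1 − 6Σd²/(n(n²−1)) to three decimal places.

-0.857

Ranks of variable 1: 6, 7, 1, 2, 4, 5, 3
Ranks of variable 2: 2, 1, 7, 6, 4, 5, 3
d = r₁ − r₂: 4, 6, -6, -4, 0, 0, 0
d²: 16, 36, 36, 16, 0, 0, 0; Σd² = 104
ρ = 1 − 6·104/(7·48) = 1 − 624/336 = -0.857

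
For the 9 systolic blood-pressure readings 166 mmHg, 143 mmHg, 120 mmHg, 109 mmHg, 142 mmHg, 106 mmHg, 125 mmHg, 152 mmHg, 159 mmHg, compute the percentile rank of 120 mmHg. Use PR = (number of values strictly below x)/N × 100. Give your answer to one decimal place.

22.2

N = 9.
Strictly below 120: 2. Equal to 120: 1.
PR = 2/9 × 100 = 22.2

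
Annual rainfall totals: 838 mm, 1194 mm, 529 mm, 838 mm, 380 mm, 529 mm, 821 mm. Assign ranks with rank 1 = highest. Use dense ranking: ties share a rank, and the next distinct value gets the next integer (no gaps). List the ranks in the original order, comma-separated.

Sorted (descending): 1194, 838, 838, 821, 529, 529, 380
The 2 values of 838 share dense rank 2.
The 2 values of 529 share dense rank 4.
Remaining distinct values take the next consecutive integers.

2, 1, 4, 2, 5, 4, 3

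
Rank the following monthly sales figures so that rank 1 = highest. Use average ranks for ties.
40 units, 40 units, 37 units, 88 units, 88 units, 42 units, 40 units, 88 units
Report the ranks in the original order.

6, 6, 8, 2, 2, 4, 6, 2

Sorted (descending): 88, 88, 88, 42, 40, 40, 40, 37
The 3 values of 88 occupy positions 1–3 → average rank 2.
The 3 values of 40 occupy positions 5–7 → average rank 6.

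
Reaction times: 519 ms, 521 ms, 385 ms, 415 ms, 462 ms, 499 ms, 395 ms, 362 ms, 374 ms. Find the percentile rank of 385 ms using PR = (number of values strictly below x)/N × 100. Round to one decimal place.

22.2

N = 9.
Strictly below 385: 2. Equal to 385: 1.
PR = 2/9 × 100 = 22.2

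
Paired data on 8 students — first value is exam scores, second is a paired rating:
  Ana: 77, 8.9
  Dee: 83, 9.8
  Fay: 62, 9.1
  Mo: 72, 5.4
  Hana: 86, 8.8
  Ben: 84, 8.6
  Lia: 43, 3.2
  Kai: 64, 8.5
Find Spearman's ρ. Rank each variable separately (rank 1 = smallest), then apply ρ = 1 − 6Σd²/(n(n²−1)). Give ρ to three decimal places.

0.381

Ranks of variable 1: 5, 6, 2, 4, 8, 7, 1, 3
Ranks of variable 2: 6, 8, 7, 2, 5, 4, 1, 3
d = r₁ − r₂: -1, -2, -5, 2, 3, 3, 0, 0
d²: 1, 4, 25, 4, 9, 9, 0, 0; Σd² = 52
ρ = 1 − 6·52/(8·63) = 1 − 312/504 = 0.381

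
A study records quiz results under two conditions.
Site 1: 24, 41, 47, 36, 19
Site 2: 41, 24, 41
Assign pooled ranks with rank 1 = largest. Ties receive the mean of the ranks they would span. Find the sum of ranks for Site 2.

Sorted (descending): 47, 41, 41, 41, 36, 24, 24, 19
The 3 values of 41 occupy positions 2–4 → average rank 3.
The 2 values of 24 occupy positions 6–7 → average rank (6+7)/2 = 6.5.
Site 2 values → pooled ranks: 41→3, 24→6.5, 41→3
Rank sum = 3 + 6.5 + 3 = 12.5

12.5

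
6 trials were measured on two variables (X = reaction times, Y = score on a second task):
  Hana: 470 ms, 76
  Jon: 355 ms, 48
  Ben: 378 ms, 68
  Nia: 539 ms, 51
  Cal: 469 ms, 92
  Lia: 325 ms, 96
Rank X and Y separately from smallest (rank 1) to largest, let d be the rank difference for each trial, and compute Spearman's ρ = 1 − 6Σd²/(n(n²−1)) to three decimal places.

-0.257

Ranks of variable 1: 5, 2, 3, 6, 4, 1
Ranks of variable 2: 4, 1, 3, 2, 5, 6
d = r₁ − r₂: 1, 1, 0, 4, -1, -5
d²: 1, 1, 0, 16, 1, 25; Σd² = 44
ρ = 1 − 6·44/(6·35) = 1 − 264/210 = -0.257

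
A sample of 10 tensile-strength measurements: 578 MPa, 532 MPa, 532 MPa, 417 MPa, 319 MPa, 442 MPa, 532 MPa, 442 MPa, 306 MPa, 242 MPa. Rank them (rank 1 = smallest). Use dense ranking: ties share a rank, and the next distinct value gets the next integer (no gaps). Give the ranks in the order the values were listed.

7, 6, 6, 4, 3, 5, 6, 5, 2, 1

Sorted (ascending): 242, 306, 319, 417, 442, 442, 532, 532, 532, 578
The 2 values of 442 share dense rank 5.
The 3 values of 532 share dense rank 6.
Remaining distinct values take the next consecutive integers.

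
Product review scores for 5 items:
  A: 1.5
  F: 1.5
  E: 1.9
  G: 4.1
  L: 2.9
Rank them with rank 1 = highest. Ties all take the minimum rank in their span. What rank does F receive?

4

Sorted (descending): 4.1, 2.9, 1.9, 1.5, 1.5
The 2 values of 1.5 occupy positions 4–5 → each gets rank 4.
F has value 1.5 → rank 4.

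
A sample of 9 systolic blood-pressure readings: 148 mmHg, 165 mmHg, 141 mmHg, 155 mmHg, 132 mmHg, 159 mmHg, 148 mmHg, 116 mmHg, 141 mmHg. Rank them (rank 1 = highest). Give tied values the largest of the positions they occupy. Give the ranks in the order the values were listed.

5, 1, 7, 3, 8, 2, 5, 9, 7

Sorted (descending): 165, 159, 155, 148, 148, 141, 141, 132, 116
The 2 values of 148 occupy positions 4–5 → each gets rank 5.
The 2 values of 141 occupy positions 6–7 → each gets rank 7.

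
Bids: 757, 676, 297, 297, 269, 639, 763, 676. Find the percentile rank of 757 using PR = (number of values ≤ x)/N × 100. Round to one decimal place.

87.5

N = 8.
Strictly below 757: 6. Equal to 757: 1.
PR = 7/8 × 100 = 87.5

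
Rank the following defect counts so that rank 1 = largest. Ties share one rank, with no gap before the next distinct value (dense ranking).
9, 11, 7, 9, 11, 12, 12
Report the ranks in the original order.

Sorted (descending): 12, 12, 11, 11, 9, 9, 7
The 2 values of 12 share dense rank 1.
The 2 values of 11 share dense rank 2.
The 2 values of 9 share dense rank 3.
Remaining distinct values take the next consecutive integers.

3, 2, 4, 3, 2, 1, 1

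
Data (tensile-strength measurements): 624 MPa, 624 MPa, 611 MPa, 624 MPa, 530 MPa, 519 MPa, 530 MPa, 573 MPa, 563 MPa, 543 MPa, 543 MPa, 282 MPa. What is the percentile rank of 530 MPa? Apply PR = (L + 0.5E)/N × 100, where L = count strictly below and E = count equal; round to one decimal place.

25.0

N = 12.
Strictly below 530: 2. Equal to 530: 2.
PR = (2 + 0.5·2)/12 × 100 = 25.0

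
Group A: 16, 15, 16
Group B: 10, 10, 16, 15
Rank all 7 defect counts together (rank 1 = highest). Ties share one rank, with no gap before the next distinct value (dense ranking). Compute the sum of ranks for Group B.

Sorted (descending): 16, 16, 16, 15, 15, 10, 10
The 3 values of 16 share dense rank 1.
The 2 values of 15 share dense rank 2.
The 2 values of 10 share dense rank 3.
Group B values → pooled ranks: 10→3, 10→3, 16→1, 15→2
Rank sum = 3 + 3 + 1 + 2 = 9

9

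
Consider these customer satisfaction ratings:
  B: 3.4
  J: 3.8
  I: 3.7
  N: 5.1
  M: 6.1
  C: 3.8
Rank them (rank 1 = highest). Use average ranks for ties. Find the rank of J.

Sorted (descending): 6.1, 5.1, 3.8, 3.8, 3.7, 3.4
The 2 values of 3.8 occupy positions 3–4 → average rank (3+4)/2 = 3.5.
J has value 3.8 → rank 3.5.

3.5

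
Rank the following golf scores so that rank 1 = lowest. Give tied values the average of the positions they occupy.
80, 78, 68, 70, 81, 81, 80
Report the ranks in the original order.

4.5, 3, 1, 2, 6.5, 6.5, 4.5

Sorted (ascending): 68, 70, 78, 80, 80, 81, 81
The 2 values of 80 occupy positions 4–5 → average rank (4+5)/2 = 4.5.
The 2 values of 81 occupy positions 6–7 → average rank (6+7)/2 = 6.5.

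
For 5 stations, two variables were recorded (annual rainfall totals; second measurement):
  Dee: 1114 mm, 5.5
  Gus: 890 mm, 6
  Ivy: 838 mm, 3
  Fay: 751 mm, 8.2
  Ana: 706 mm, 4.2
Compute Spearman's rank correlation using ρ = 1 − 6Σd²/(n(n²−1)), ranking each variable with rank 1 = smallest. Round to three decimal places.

0.100

Ranks of variable 1: 5, 4, 3, 2, 1
Ranks of variable 2: 3, 4, 1, 5, 2
d = r₁ − r₂: 2, 0, 2, -3, -1
d²: 4, 0, 4, 9, 1; Σd² = 18
ρ = 1 − 6·18/(5·24) = 1 − 108/120 = 0.100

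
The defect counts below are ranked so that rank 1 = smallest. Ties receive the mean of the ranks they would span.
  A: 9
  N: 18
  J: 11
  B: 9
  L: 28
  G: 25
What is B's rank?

Sorted (ascending): 9, 9, 11, 18, 25, 28
The 2 values of 9 occupy positions 1–2 → average rank (1+2)/2 = 1.5.
B has value 9 → rank 1.5.

1.5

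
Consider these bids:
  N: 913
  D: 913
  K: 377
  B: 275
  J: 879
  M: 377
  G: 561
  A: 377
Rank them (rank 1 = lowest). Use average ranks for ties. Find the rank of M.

Sorted (ascending): 275, 377, 377, 377, 561, 879, 913, 913
The 3 values of 377 occupy positions 2–4 → average rank 3.
The 2 values of 913 occupy positions 7–8 → average rank (7+8)/2 = 7.5.
M has value 377 → rank 3.

3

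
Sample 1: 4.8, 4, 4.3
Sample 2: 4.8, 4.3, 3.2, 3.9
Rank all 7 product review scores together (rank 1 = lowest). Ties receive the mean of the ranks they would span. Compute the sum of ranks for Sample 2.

Sorted (ascending): 3.2, 3.9, 4, 4.3, 4.3, 4.8, 4.8
The 2 values of 4.3 occupy positions 4–5 → average rank (4+5)/2 = 4.5.
The 2 values of 4.8 occupy positions 6–7 → average rank (6+7)/2 = 6.5.
Sample 2 values → pooled ranks: 4.8→6.5, 4.3→4.5, 3.2→1, 3.9→2
Rank sum = 6.5 + 4.5 + 1 + 2 = 14

14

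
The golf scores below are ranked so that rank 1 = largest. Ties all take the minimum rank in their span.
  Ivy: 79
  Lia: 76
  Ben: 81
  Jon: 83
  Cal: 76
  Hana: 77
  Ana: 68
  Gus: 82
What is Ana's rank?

8

Sorted (descending): 83, 82, 81, 79, 77, 76, 76, 68
The 2 values of 76 occupy positions 6–7 → each gets rank 6.
Ana has value 68 → rank 8.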